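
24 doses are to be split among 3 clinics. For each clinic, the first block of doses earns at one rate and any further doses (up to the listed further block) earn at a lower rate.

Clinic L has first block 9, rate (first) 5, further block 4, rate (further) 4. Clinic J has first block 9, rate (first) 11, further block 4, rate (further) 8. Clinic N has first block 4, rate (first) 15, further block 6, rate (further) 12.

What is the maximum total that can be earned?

268

Order all 6 blocks by rate: Clinic N/T1 15 > Clinic N/T2 12 > Clinic J/T1 11 > Clinic J/T2 8 > Clinic L/T1 5 > Clinic L/T2 4.
Clinic N/T1 (15): +4 — 20 left.
Fill Clinic N T2 block (6 at 12) — 14 left.
Fill Clinic J T1 block (9 at 11) — 5 left.
Clinic J T2 at 8: fill all 4 — 1 left.
Clinic L T1 at 5: only 1 left, fill 1.
Total = 15×4 + 12×6 + 11×9 + 8×4 + 5×1 = 268.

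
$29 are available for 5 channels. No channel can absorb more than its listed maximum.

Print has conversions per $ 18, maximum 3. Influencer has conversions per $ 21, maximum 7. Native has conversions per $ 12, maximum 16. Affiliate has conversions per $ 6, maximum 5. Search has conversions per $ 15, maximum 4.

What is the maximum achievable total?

441

Order the channels by conversions per $: Influencer 21 > Print 18 > Search 15 > Native 12 > Affiliate 6.
Influencer: +7 to 7 (cap) → 22 left.
Print takes 3 to reach its cap of 3 → 19 left.
Search: +4 to 4 (cap) → 15 left.
Native: +15 (room for 16) → 15. Pool exhausted.
Total = 18×3 + 21×7 + 12×15 + 15×4 = 441.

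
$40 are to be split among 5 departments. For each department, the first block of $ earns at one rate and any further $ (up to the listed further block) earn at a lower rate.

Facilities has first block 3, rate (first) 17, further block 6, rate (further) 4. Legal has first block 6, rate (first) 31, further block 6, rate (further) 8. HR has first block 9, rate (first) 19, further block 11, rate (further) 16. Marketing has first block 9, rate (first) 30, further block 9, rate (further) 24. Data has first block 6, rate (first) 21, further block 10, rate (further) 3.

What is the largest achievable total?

986

Order all 10 blocks by rate: Legal/first 31 > Marketing/first 30 > Marketing/second 24 > Data/first 21 > HR/first 19 > Facilities/first 17 > HR/second 16 > Legal/second 8 > Facilities/second 4 > Data/second 3.
Legal first at 31: fill all 6 — 34 left.
Fill Marketing first block (9 at 30) — 25 left.
Marketing second at 24: fill all 9 — 16 left.
Data first at 21: fill all 6 — 10 left.
HR first at 19: fill all 9 — 1 left.
Facilities first at 17: only 1 left, fill 1.
Total = 31×6 + 30×9 + 24×9 + 21×6 + 19×9 + 17×1 = 986.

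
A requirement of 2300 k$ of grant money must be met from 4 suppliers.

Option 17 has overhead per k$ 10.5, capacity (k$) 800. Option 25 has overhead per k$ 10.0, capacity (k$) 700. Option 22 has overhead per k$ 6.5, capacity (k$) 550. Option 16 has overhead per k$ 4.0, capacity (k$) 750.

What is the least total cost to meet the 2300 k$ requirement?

16725

Use suppliers in increasing cost order.
Option 16 (4.0): use full 750 — 1550 k$ to go.
Option 22 at 6.5: take all 550 k$ — 1000 still needed.
Option 25 at 10.0: take all 700 k$ — 300 still needed.
Take 300 from Option 17 at 10.5 to finish.
Cost = 750×4.0 + 550×6.5 + 700×10.0 + 300×10.5 = 16725.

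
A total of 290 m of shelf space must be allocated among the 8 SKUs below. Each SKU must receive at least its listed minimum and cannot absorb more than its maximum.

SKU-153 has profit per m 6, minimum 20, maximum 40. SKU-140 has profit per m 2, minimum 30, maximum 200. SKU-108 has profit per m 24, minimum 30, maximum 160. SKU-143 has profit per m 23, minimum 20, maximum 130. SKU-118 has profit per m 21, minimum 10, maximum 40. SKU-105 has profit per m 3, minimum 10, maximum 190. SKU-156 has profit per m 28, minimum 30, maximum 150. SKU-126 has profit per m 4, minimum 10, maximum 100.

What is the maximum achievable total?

6080

Meeting every minimum uses 20+30+30+20+10+10+30+10 = 160 m, leaving 130.
Highest profit per m first: SKU-156 28 > SKU-108 24 > SKU-143 23 > SKU-118 21 > SKU-153 6 > SKU-126 4 > SKU-105 3 > SKU-140 2.
Give SKU-156 120 more to hit its cap of 150 — 10 left.
Only 10 left; SKU-108 takes them to reach 40.
Total = 6×20 + 2×30 + 24×40 + 23×20 + 21×10 + 3×10 + 28×150 + 4×10 = 6080.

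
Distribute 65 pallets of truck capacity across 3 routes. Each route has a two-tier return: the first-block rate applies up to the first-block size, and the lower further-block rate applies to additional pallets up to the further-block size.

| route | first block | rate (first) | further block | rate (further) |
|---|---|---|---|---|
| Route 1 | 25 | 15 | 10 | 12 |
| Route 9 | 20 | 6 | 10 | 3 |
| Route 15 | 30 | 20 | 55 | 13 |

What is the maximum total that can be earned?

Treat each block as its own option and order by rate: Route 15/first 20 > Route 1/first 15 > Route 15/second 13 > Route 1/second 12 > Route 9/first 6 > Route 9/second 3.
Fill Route 15 first block (30 at 20) ; 35 left.
Route 1 first at 15: fill all 25 ; 10 left.
Route 15/second: +10 of 55 at 13; pool empty.
Total = 20×30 + 15×25 + 13×10 = 1105.

1105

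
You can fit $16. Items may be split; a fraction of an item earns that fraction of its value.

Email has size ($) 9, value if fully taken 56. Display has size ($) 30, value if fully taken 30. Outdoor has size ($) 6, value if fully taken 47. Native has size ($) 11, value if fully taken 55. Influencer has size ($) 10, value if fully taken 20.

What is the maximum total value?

Sort by value density: Outdoor 47/6≈7.83, Email 56/9≈6.22, Native 55/11≈5, Influencer 20/10≈2, Display 30/30≈1.
All 6 $ of Outdoor fit (value 47) → 10 remain.
All 9 $ of Email fit (value 56) → 1 remain.
Only 1 $ remain; take 1/11 of Native for value 55×1/11 = 5.
Total value = 108.

108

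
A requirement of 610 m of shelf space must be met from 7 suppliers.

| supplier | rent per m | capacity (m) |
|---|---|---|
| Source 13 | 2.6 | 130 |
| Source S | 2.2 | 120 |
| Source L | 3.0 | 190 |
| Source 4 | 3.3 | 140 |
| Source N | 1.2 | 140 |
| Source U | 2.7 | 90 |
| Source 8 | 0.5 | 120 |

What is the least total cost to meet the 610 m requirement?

1103

Fill from the cheapest supplier first.
Source 8 at 0.5: take all 120 m — 490 still needed.
Source N at 1.2: take all 140 m — 350 still needed.
Take 120 from Source S at 2.2 — need 230 more.
Source 13 (2.6): use full 130 — 100 m to go.
Source U (2.7): use full 90 — 10 m to go.
Take 10 from Source L at 3.0 to finish.
Source 4: unused.
Cost = 120×0.5 + 140×1.2 + 120×2.2 + 130×2.6 + 90×2.7 + 10×3.0 = 1103.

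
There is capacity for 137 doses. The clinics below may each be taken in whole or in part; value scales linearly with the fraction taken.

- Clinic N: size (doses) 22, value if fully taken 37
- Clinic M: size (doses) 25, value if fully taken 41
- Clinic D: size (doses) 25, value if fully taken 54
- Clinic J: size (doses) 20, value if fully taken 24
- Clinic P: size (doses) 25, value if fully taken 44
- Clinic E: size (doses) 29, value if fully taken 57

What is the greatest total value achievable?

Best value per unit of size first: Clinic D 54/25≈2.16, Clinic E 57/29≈1.97, Clinic P 44/25≈1.76, Clinic N 37/22≈1.68, Clinic M 41/25≈1.64, Clinic J 24/20≈1.2.
Take all of Clinic D (25 doses, value 54) ; 112 doses left.
All 29 doses of Clinic E fit (value 57) ; 83 remain.
Take all of Clinic P (25 doses, value 44) ; 58 doses left.
Take all of Clinic N (22 doses, value 37) ; 36 doses left.
All 25 doses of Clinic M fit (value 41) ; 11 remain.
11 doses left: a 11/20 share of Clinic J gives 24×11/20 = 13.2.
Total value = 246.2.

246.2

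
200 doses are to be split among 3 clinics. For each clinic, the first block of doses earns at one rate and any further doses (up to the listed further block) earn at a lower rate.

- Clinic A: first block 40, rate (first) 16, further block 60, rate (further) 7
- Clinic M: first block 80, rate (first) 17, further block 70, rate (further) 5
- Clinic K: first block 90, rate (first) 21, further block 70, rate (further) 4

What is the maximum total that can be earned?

3730

Order all 6 blocks by rate: Clinic K/tier1 21 > Clinic M/tier1 17 > Clinic A/tier1 16 > Clinic A/tier2 7 > Clinic M/tier2 5 > Clinic K/tier2 4.
Clinic K/tier1 (21): +90 — 110 left.
Clinic M/tier1 (17): +80 — 30 left.
30 remain; put them into Clinic A tier1 at 16.
Total = 21×90 + 17×80 + 16×30 = 3730.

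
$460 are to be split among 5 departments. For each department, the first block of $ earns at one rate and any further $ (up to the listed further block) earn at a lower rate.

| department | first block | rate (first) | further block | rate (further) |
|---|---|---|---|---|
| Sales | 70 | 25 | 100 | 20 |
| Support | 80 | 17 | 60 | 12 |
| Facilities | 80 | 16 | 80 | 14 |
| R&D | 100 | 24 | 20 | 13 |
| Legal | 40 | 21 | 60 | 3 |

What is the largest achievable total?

9470

Rank every tier by rate: Sales/T1 25 > R&D/T1 24 > Legal/T1 21 > Sales/T2 20 > Support/T1 17 > Facilities/T1 16 > Facilities/T2 14 > R&D/T2 13 > Support/T2 12 > Legal/T2 3.
Fill Sales T1 block (70 at 25) — 390 left.
R&D T1 at 24: fill all 100 — 290 left.
Fill Legal T1 block (40 at 21) — 250 left.
Sales T2 at 20: fill all 100 — 150 left.
Support/T1 (17): +80 — 70 left.
Facilities/T1: +70 of 80 at 16; pool empty.
Total = 25×70 + 24×100 + 21×40 + 20×100 + 17×80 + 16×70 = 9470.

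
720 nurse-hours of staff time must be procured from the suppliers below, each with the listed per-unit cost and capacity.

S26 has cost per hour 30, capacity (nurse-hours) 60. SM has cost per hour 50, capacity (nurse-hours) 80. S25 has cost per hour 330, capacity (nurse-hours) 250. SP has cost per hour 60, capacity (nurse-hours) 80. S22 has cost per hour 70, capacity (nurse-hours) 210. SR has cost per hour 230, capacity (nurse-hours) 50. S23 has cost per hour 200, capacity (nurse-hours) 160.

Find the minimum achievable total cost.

95200

Cheapest first:
Take 60 from S26 at 30 → need 660 more.
Take 80 from SM at 50 → need 580 more.
SP (60): use full 80 → 500 nurse-hours to go.
Take 210 from S22 at 70 → need 290 more.
S23 (200): use full 160 → 130 nurse-hours to go.
SR at 230: take all 50 nurse-hours → 80 still needed.
Take 80 from S25 at 330 to finish.
Cost = 60×30 + 80×50 + 80×60 + 210×70 + 160×200 + 50×230 + 80×330 = 95200.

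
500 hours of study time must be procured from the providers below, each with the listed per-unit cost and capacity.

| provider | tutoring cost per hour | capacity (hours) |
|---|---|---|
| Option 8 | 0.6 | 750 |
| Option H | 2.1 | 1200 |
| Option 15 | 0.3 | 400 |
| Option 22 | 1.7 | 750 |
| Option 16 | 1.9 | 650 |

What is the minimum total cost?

Fill from the cheapest provider first.
Option 15 at 0.3: take all 400 hours — 100 still needed.
Option 8 (0.6): take the remaining 100 — done.
Option 22, Option 16, Option H: unused.
Cost = 400×0.3 + 100×0.6 = 180.

180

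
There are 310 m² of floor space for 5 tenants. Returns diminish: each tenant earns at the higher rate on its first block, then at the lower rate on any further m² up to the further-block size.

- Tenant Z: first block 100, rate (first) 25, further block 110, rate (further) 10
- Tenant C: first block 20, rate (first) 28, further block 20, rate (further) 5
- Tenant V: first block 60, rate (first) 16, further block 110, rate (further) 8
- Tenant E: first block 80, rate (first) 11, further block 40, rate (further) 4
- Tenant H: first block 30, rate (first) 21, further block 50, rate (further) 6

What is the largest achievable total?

5730

Rank every tier by rate: Tenant C/tier1 28 > Tenant Z/tier1 25 > Tenant H/tier1 21 > Tenant V/tier1 16 > Tenant E/tier1 11 > Tenant Z/tier2 10 > Tenant V/tier2 8 > Tenant H/tier2 6 > Tenant C/tier2 5 > Tenant E/tier2 4.
Fill Tenant C tier1 block (20 at 28) — 290 left.
Fill Tenant Z tier1 block (100 at 25) — 190 left.
Fill Tenant H tier1 block (30 at 21) — 160 left.
Tenant V/tier1 (16): +60 — 100 left.
Tenant E tier1 at 11: fill all 80 — 20 left.
Tenant Z/tier2: +20 of 110 at 10; pool empty.
Total = 28×20 + 25×100 + 21×30 + 16×60 + 11×80 + 10×20 = 5730.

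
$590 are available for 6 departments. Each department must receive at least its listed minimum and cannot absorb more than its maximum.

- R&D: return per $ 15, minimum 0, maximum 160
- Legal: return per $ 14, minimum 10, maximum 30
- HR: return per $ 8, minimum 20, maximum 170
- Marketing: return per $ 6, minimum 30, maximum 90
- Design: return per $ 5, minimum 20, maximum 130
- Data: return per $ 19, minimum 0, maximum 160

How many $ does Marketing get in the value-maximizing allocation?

50

Meeting every minimum uses 0+10+20+30+20+0 = 80 $, leaving 510.
Rank by return per $: Data 19 > R&D 15 > Legal 14 > HR 8 > Marketing 6 > Design 5.
Data takes 160 more to reach its cap of 160 — 350 left.
R&D: +160 to 160 (cap) — 190 left.
Give Legal 20 more to hit its cap of 30 — 170 left.
HR: +150 to 170 (cap) — 20 left.
Only 20 left; Marketing takes them to reach 50.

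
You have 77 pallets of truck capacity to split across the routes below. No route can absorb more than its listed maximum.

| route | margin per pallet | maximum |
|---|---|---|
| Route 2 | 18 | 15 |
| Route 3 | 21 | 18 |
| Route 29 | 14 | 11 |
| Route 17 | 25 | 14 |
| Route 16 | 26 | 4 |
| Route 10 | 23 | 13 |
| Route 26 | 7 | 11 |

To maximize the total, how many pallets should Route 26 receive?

Rank by margin per pallet: Route 16 26 > Route 17 25 > Route 10 23 > Route 3 21 > Route 2 18 > Route 29 14 > Route 26 7.
Route 16: +4 to 4 (cap) — 73 left.
Route 17: +14 to 14 (cap) — 59 left.
Route 10 takes 13 to reach its cap of 13 — 46 left.
Give Route 3 18 to hit its cap of 18 — 28 left.
Give Route 2 15 to hit its cap of 15 — 13 left.
Route 29: +11 to 11 (cap) — 2 left.
Only 2 left; Route 26 takes them to reach 2.

2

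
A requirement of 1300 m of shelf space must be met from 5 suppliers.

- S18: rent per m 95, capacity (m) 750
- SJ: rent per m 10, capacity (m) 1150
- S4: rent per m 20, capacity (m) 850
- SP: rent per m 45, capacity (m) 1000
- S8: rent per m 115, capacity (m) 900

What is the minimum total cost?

Cheapest first:
Take 1150 from SJ at 10 → need 150 more.
Take 150 from S4 at 20 to finish.
SP, S18, S8: unused.
Cost = 1150×10 + 150×20 = 14500.

14500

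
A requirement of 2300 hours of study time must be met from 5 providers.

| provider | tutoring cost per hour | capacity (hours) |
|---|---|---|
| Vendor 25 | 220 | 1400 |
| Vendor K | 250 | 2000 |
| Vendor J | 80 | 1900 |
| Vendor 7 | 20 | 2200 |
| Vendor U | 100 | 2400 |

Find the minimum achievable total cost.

Cheapest first:
Vendor 7 (20): use full 2200 — 100 hours to go.
Take 100 from Vendor J at 80 to finish.
Vendor U, Vendor 25, Vendor K: unused.
Cost = 2200×20 + 100×80 = 52000.

52000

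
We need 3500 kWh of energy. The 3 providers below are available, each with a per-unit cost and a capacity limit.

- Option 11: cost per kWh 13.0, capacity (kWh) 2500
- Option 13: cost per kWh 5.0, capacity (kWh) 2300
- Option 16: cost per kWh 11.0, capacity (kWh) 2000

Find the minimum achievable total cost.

Use providers in increasing cost order.
Option 13 (5.0): use full 2300 ; 1200 kWh to go.
Option 16 at 11.0: take 1200 of its 2000 ; requirement met.
Option 11: unused.
Cost = 2300×5.0 + 1200×11.0 = 24700.

24700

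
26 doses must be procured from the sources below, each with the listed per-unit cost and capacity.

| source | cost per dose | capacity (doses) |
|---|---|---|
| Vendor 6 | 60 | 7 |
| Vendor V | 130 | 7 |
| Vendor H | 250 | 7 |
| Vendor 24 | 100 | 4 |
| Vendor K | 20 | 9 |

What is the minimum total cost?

1780

Cheapest first:
Vendor K at 20: take all 9 doses — 17 still needed.
Vendor 6 (60): use full 7 — 10 doses to go.
Take 4 from Vendor 24 at 100 — need 6 more.
Take 6 from Vendor V at 130 to finish.
Vendor H: unused.
Cost = 9×20 + 7×60 + 4×100 + 6×130 = 1780.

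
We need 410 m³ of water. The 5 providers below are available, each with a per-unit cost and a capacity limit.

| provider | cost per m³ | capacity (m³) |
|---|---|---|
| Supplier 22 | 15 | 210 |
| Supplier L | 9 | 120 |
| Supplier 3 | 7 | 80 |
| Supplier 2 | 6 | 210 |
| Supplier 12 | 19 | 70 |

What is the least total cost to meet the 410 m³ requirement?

Use providers in increasing cost order.
Supplier 2 (6): use full 210 — 200 m³ to go.
Supplier 3 at 7: take all 80 m³ — 120 still needed.
Supplier L at 9: take all 120 m³ — 0 still needed.
Supplier 22, Supplier 12: unused.
Cost = 210×6 + 80×7 + 120×9 = 2900.

2900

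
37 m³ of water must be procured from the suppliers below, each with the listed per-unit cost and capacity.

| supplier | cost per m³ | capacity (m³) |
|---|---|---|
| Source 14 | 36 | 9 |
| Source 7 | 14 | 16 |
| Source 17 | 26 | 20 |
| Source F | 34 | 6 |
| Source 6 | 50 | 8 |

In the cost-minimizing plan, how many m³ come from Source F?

Use suppliers in increasing cost order.
Source 7 at 14: take all 16 m³ → 21 still needed.
Source 17 at 26: take all 20 m³ → 1 still needed.
Source F at 34: take 1 of its 6 → requirement met.
Source 14, Source 6: unused.

1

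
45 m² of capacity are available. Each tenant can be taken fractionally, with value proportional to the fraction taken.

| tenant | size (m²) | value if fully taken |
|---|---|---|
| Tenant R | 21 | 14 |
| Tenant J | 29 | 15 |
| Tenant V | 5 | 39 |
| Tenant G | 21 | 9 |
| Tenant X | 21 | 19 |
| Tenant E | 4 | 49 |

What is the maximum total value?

117

Sort by value density: Tenant E 49/4≈12.2, Tenant V 39/5≈7.8, Tenant X 19/21≈0.905, Tenant R 14/21≈0.667, Tenant J 15/29≈0.517, Tenant G 9/21≈0.429.
All 4 m² of Tenant E fit (value 49) — 41 remain.
Take all of Tenant V (5 m², value 39) — 36 m² left.
All 21 m² of Tenant X fit (value 19) — 15 remain.
Only 15 m² remain; take 15/21 of Tenant R for value 14×15/21 = 10.
Total value = 117.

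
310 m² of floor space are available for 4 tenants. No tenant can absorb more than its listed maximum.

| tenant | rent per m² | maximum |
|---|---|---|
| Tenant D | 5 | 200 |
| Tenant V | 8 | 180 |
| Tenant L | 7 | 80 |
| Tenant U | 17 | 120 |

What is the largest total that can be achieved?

Highest rent per m² first: Tenant U 17 > Tenant V 8 > Tenant L 7 > Tenant D 5.
Give Tenant U 120 to hit its cap of 120 → 190 left.
Tenant V takes 180 to reach its cap of 180 → 10 left.
Tenant L: +10 (room for 80) → 10. Pool exhausted.
Total = 8×180 + 7×10 + 17×120 = 3550.

3550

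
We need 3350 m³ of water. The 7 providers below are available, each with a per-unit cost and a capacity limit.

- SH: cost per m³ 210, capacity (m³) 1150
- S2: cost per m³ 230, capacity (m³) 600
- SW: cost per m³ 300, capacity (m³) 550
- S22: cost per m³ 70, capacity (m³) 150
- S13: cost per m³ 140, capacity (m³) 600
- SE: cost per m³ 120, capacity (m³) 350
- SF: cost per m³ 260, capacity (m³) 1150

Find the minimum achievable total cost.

646000

Fill from the cheapest provider first.
Take 150 from S22 at 70 — need 3200 more.
SE (120): use full 350 — 2850 m³ to go.
S13 (140): use full 600 — 2250 m³ to go.
SH at 210: take all 1150 m³ — 1100 still needed.
S2 at 230: take all 600 m³ — 500 still needed.
SF at 260: take 500 of its 1150 — requirement met.
SW: unused.
Cost = 150×70 + 350×120 + 600×140 + 1150×210 + 600×230 + 500×260 = 646000.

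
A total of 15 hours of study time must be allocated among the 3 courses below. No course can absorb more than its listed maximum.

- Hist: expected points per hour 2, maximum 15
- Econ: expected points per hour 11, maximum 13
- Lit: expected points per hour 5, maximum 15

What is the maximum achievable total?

Order the courses by expected points per hour: Econ 11 > Lit 5 > Hist 2.
Econ: +13 to 13 (cap) → 2 left.
Only 2 left; Lit takes them to reach 2.
Total = 11×13 + 5×2 = 153.

153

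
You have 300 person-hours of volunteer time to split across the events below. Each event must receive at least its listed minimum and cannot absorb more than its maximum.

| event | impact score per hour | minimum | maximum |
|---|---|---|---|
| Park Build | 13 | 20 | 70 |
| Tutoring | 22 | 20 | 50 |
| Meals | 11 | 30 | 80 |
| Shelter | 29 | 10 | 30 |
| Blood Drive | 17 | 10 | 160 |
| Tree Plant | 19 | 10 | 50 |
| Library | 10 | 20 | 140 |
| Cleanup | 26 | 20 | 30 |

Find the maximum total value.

Meeting every minimum uses 20+20+30+10+10+10+20+20 = 140 person-hours, leaving 160.
Highest impact score per hour first: Shelter 29 > Cleanup 26 > Tutoring 22 > Tree Plant 19 > Blood Drive 17 > Park Build 13 > Meals 11 > Library 10.
Give Shelter 20 more to hit its cap of 30 — 140 left.
Cleanup: +10 to 30 (cap) — 130 left.
Tutoring: +30 to 50 (cap) — 100 left.
Tree Plant: +40 to 50 (cap) — 60 left.
Only 60 left; Blood Drive takes them to reach 70.
Total = 13×20 + 22×50 + 11×30 + 29×30 + 17×70 + 19×50 + 10×20 + 26×30 = 5680.

5680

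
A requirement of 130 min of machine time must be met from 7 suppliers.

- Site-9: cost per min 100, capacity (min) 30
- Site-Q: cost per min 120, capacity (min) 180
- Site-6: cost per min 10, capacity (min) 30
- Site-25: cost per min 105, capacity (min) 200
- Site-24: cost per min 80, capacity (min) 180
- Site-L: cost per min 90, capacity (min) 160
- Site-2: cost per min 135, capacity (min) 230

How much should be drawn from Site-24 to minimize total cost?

Use suppliers in increasing cost order.
Site-6 at 10: take all 30 min → 100 still needed.
Site-24 (80): take the remaining 100 → done.
Site-L, Site-9, Site-25, Site-Q, Site-2: unused.

100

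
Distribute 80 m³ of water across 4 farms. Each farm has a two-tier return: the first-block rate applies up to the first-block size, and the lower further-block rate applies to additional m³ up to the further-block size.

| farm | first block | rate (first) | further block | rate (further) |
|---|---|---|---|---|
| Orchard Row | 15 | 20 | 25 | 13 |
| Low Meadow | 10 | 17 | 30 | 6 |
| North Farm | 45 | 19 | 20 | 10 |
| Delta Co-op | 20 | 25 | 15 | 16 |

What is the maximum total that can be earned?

1655

Rank every tier by rate: Delta Co-op/T1 25 > Orchard Row/T1 20 > North Farm/T1 19 > Low Meadow/T1 17 > Delta Co-op/T2 16 > Orchard Row/T2 13 > North Farm/T2 10 > Low Meadow/T2 6.
Fill Delta Co-op T1 block (20 at 25) — 60 left.
Fill Orchard Row T1 block (15 at 20) — 45 left.
North Farm T1 at 19: fill all 45 — 0 left.
Total = 25×20 + 20×15 + 19×45 = 1655.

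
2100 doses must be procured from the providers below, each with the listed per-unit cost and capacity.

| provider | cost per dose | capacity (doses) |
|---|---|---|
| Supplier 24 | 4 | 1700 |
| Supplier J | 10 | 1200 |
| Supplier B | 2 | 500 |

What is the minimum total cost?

Fill from the cheapest provider first.
Supplier B at 2: take all 500 doses ; 1600 still needed.
Take 1600 from Supplier 24 at 4 to finish.
Supplier J: unused.
Cost = 500×2 + 1600×4 = 7400.

7400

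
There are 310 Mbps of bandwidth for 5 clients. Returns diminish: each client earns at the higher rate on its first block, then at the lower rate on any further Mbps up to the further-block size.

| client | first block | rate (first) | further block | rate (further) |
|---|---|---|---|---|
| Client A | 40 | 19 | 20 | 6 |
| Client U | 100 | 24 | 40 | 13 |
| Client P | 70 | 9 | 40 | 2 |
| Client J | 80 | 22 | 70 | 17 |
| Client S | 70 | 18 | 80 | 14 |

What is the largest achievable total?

6520

Rank every tier by rate: Client U/tier1 24 > Client J/tier1 22 > Client A/tier1 19 > Client S/tier1 18 > Client J/tier2 17 > Client S/tier2 14 > Client U/tier2 13 > Client P/tier1 9 > Client A/tier2 6 > Client P/tier2 2.
Fill Client U tier1 block (100 at 24) → 210 left.
Client J/tier1 (22): +80 → 130 left.
Client A tier1 at 19: fill all 40 → 90 left.
Fill Client S tier1 block (70 at 18) → 20 left.
Client J/tier2: +20 of 70 at 17; pool empty.
Total = 24×100 + 22×80 + 19×40 + 18×70 + 17×20 = 6520.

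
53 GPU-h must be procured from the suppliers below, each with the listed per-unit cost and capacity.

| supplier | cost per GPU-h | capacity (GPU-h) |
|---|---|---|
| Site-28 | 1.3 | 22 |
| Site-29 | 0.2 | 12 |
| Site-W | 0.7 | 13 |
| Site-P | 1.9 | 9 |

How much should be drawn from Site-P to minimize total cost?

6

Use suppliers in increasing cost order.
Take 12 from Site-29 at 0.2 ; need 41 more.
Site-W at 0.7: take all 13 GPU-h ; 28 still needed.
Site-28 (1.3): use full 22 ; 6 GPU-h to go.
Site-P (1.9): take the remaining 6 ; done.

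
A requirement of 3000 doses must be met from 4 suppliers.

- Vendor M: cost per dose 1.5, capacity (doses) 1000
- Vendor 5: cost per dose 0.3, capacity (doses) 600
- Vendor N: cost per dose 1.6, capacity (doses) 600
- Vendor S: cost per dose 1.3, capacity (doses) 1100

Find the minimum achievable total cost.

Fill from the cheapest supplier first.
Vendor 5 at 0.3: take all 600 doses ; 2400 still needed.
Take 1100 from Vendor S at 1.3 ; need 1300 more.
Vendor M at 1.5: take all 1000 doses ; 300 still needed.
Vendor N (1.6): take the remaining 300 ; done.
Cost = 600×0.3 + 1100×1.3 + 1000×1.5 + 300×1.6 = 3590.

3590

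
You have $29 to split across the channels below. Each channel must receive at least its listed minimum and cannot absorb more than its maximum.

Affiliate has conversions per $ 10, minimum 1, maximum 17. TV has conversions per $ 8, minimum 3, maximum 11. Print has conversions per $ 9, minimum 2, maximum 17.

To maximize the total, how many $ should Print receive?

9

Meeting every minimum uses 1+3+2 = 6 $, leaving 23.
Highest conversions per $ first: Affiliate 10 > Print 9 > TV 8.
Affiliate: +16 to 17 (cap) → 7 left.
Print: +7 (room for 15) → 9. Pool exhausted.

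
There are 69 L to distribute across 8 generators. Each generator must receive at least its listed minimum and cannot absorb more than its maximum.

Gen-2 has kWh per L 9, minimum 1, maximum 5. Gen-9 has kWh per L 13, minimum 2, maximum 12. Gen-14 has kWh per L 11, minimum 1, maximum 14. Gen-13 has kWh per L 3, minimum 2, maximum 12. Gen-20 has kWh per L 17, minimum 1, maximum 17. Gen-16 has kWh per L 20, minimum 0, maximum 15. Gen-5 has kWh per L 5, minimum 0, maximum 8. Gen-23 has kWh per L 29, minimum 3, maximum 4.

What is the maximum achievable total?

Meeting every minimum uses 1+2+1+2+1+0+0+3 = 10 L, leaving 59.
Order the generators by kWh per L: Gen-23 29 > Gen-16 20 > Gen-20 17 > Gen-9 13 > Gen-14 11 > Gen-2 9 > Gen-5 5 > Gen-13 3.
Gen-23: +1 to 4 (cap) → 58 left.
Gen-16 takes 15 more to reach its cap of 15 → 43 left.
Gen-20 takes 16 more to reach its cap of 17 → 27 left.
Gen-9: +10 to 12 (cap) → 17 left.
Give Gen-14 13 more to hit its cap of 14 → 4 left.
Gen-2 takes 4 more to reach its cap of 5 → 0 left.
Total = 9×5 + 13×12 + 11×14 + 3×2 + 17×17 + 20×15 + 29×4 = 1066.

1066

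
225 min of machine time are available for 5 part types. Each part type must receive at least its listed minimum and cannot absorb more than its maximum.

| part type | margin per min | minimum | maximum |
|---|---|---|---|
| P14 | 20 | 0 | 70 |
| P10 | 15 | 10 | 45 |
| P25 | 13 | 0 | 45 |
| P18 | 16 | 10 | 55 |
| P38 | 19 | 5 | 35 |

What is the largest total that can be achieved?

3880

Meeting every minimum uses 0+10+0+10+5 = 25 min, leaving 200.
Highest margin per min first: P14 20 > P38 19 > P18 16 > P10 15 > P25 13.
Give P14 70 more to hit its cap of 70 → 130 left.
P38: +30 to 35 (cap) → 100 left.
Give P18 45 more to hit its cap of 55 → 55 left.
Give P10 35 more to hit its cap of 45 → 20 left.
P25: +20 (room for 45) → 20. Pool exhausted.
Total = 20×70 + 15×45 + 13×20 + 16×55 + 19×35 = 3880.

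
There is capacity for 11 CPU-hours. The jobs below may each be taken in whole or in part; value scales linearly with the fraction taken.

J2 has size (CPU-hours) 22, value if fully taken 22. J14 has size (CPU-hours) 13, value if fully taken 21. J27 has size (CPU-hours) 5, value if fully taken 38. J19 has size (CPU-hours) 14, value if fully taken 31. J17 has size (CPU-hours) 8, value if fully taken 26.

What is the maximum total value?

Rank by value-to-size ratio: J27 38/5≈7.6, J17 26/8≈3.25, J19 31/14≈2.21, J14 21/13≈1.62, J2 22/22≈1.
All 5 CPU-hours of J27 fit (value 38) ; 6 remain.
Fill the last 6 CPU-hours with part of J17: 6/8 of it earns 19.5.
Total value = 57.5.

57.5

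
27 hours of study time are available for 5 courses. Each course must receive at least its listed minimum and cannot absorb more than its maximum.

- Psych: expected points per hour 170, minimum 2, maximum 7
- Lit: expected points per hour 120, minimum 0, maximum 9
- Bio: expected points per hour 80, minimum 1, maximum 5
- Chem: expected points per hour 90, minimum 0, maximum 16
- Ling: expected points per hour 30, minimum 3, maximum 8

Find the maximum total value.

3070

Meeting every minimum uses 2+0+1+0+3 = 6 hours, leaving 21.
Rank by expected points per hour: Psych 170 > Lit 120 > Chem 90 > Bio 80 > Ling 30.
Psych takes 5 more to reach its cap of 7 → 16 left.
Give Lit 9 more to hit its cap of 9 → 7 left.
Chem has room for 16 more but only 7 remain, so it gets 7.
Total = 170×7 + 120×9 + 80×1 + 90×7 + 30×3 = 3070.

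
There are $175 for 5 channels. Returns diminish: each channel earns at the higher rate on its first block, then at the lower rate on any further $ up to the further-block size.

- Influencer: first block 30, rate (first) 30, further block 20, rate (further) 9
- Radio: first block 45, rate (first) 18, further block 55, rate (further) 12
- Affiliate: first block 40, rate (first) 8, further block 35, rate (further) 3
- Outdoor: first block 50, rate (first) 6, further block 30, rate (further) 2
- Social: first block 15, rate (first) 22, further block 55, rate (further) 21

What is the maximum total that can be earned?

Order all 10 blocks by rate: Influencer/first 30 > Social/first 22 > Social/second 21 > Radio/first 18 > Radio/second 12 > Influencer/second 9 > Affiliate/first 8 > Outdoor/first 6 > Affiliate/second 3 > Outdoor/second 2.
Fill Influencer first block (30 at 30) → 145 left.
Social first at 22: fill all 15 → 130 left.
Social second at 21: fill all 55 → 75 left.
Radio/first (18): +45 → 30 left.
Radio second at 12: only 30 left, fill 30.
Total = 30×30 + 22×15 + 21×55 + 18×45 + 12×30 = 3555.

3555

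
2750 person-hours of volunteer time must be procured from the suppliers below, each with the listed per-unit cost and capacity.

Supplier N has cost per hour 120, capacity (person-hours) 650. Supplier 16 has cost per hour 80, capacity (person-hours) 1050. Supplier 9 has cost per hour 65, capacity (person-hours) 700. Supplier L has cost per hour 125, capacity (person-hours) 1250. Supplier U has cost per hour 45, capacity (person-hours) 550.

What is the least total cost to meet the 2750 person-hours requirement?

Fill from the cheapest supplier first.
Supplier U (45): use full 550 — 2200 person-hours to go.
Take 700 from Supplier 9 at 65 — need 1500 more.
Supplier 16 at 80: take all 1050 person-hours — 450 still needed.
Take 450 from Supplier N at 120 to finish.
Supplier L: unused.
Cost = 550×45 + 700×65 + 1050×80 + 450×120 = 208250.

208250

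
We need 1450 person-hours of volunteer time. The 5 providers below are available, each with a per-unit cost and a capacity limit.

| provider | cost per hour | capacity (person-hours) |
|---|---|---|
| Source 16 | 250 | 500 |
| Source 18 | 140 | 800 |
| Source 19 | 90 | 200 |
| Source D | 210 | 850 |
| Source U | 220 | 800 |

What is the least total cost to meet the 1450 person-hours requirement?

224500

Fill from the cheapest provider first.
Source 19 at 90: take all 200 person-hours ; 1250 still needed.
Source 18 at 140: take all 800 person-hours ; 450 still needed.
Source D at 210: take 450 of its 850 ; requirement met.
Source U, Source 16: unused.
Cost = 200×90 + 800×140 + 450×210 = 224500.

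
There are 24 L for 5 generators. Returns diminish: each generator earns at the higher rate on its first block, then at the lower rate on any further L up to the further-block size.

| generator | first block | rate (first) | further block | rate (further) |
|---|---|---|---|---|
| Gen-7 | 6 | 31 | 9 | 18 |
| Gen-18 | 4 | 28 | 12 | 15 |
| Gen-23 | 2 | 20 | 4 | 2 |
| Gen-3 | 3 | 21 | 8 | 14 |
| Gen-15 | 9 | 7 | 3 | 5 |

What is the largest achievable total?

Treat each block as its own option and order by rate: Gen-7/first 31 > Gen-18/first 28 > Gen-3/first 21 > Gen-23/first 20 > Gen-7/second 18 > Gen-18/second 15 > Gen-3/second 14 > Gen-15/first 7 > Gen-15/second 5 > Gen-23/second 2.
Gen-7/first (31): +6 — 18 left.
Gen-18/first (28): +4 — 14 left.
Fill Gen-3 first block (3 at 21) — 11 left.
Gen-23/first (20): +2 — 9 left.
Gen-7/second (18): +9 — 0 left.
Total = 31×6 + 28×4 + 21×3 + 20×2 + 18×9 = 563.

563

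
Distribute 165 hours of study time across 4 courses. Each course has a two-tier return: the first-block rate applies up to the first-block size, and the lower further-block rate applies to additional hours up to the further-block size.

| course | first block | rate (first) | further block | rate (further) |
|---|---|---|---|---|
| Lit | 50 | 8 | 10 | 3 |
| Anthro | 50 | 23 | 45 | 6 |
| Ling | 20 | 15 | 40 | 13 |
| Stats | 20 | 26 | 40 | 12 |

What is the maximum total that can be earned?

2910

Rank every tier by rate: Stats/tier1 26 > Anthro/tier1 23 > Ling/tier1 15 > Ling/tier2 13 > Stats/tier2 12 > Lit/tier1 8 > Anthro/tier2 6 > Lit/tier2 3.
Stats/tier1 (26): +20 ; 145 left.
Anthro tier1 at 23: fill all 50 ; 95 left.
Ling tier1 at 15: fill all 20 ; 75 left.
Fill Ling tier2 block (40 at 13) ; 35 left.
Stats/tier2: +35 of 40 at 12; pool empty.
Total = 26×20 + 23×50 + 15×20 + 13×40 + 12×35 = 2910.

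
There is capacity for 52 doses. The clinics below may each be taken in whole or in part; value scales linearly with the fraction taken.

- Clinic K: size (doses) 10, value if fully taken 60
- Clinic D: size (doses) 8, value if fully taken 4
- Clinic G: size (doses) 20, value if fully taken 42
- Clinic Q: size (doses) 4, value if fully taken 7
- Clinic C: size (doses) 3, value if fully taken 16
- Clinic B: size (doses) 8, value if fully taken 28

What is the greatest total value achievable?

Rank by value-to-size ratio: Clinic K 60/10≈6, Clinic C 16/3≈5.33, Clinic B 28/8≈3.5, Clinic G 42/20≈2.1, Clinic Q 7/4≈1.75, Clinic D 4/8≈0.5.
Take all of Clinic K (10 doses, value 60) ; 42 doses left.
All 3 doses of Clinic C fit (value 16) ; 39 remain.
Clinic B: take in full, 8 doses for value 28 ; 31 left.
Clinic G: take in full, 20 doses for value 42 ; 11 left.
Clinic Q: take in full, 4 doses for value 7 ; 7 left.
7 doses left: a 7/8 share of Clinic D gives 4×7/8 = 3.5.
Total value = 156.5.

156.5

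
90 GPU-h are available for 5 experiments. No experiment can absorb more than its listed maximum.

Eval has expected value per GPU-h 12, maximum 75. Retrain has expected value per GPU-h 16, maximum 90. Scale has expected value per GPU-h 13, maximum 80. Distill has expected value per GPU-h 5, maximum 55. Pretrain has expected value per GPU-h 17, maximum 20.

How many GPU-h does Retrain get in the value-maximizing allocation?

70

Rank by expected value per GPU-h: Pretrain 17 > Retrain 16 > Scale 13 > Eval 12 > Distill 5.
Pretrain: +20 to 20 (cap) → 70 left.
Retrain has room for 90 but only 70 remain, so it gets 70.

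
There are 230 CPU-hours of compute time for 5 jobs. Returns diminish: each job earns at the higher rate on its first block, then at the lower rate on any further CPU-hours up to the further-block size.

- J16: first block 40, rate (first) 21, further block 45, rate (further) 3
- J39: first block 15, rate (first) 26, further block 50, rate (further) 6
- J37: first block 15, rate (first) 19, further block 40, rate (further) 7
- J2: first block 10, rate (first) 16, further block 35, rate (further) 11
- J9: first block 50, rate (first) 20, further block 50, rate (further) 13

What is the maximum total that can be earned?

Rank every tier by rate: J39/first 26 > J16/first 21 > J9/first 20 > J37/first 19 > J2/first 16 > J9/second 13 > J2/second 11 > J37/second 7 > J39/second 6 > J16/second 3.
J39/first (26): +15 ; 215 left.
J16 first at 21: fill all 40 ; 175 left.
J9/first (20): +50 ; 125 left.
Fill J37 first block (15 at 19) ; 110 left.
J2 first at 16: fill all 10 ; 100 left.
J9/second (13): +50 ; 50 left.
Fill J2 second block (35 at 11) ; 15 left.
J37/second: +15 of 40 at 7; pool empty.
Total = 26×15 + 21×40 + 20×50 + 19×15 + 16×10 + 13×50 + 11×35 + 7×15 = 3815.

3815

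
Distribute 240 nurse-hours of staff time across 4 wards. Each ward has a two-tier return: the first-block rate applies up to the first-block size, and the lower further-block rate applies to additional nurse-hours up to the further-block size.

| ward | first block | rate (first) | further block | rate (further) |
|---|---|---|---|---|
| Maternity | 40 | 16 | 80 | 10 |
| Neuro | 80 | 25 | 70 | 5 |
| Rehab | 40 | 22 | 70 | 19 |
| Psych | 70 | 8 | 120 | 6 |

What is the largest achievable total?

4950

Order all 8 blocks by rate: Neuro/T1 25 > Rehab/T1 22 > Rehab/T2 19 > Maternity/T1 16 > Maternity/T2 10 > Psych/T1 8 > Psych/T2 6 > Neuro/T2 5.
Neuro/T1 (25): +80 — 160 left.
Rehab/T1 (22): +40 — 120 left.
Rehab/T2 (19): +70 — 50 left.
Maternity/T1 (16): +40 — 10 left.
Maternity T2 at 10: only 10 left, fill 10.
Total = 25×80 + 22×40 + 19×70 + 16×40 + 10×10 = 4950.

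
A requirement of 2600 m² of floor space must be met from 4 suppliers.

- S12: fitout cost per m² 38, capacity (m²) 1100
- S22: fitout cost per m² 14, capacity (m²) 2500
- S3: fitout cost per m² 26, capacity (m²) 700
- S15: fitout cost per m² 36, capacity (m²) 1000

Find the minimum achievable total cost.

37600

Use suppliers in increasing cost order.
Take 2500 from S22 at 14 → need 100 more.
S3 at 26: take 100 of its 700 → requirement met.
S15, S12: unused.
Cost = 2500×14 + 100×26 = 37600.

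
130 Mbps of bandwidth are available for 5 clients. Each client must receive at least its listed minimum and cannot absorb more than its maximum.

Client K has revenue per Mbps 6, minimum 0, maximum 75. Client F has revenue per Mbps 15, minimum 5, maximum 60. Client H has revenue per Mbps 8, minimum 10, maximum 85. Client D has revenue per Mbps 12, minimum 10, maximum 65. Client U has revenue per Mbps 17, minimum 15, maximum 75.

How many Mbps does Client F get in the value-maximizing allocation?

Meeting every minimum uses 0+5+10+10+15 = 40 Mbps, leaving 90.
Rank by revenue per Mbps: Client U 17 > Client F 15 > Client D 12 > Client H 8 > Client K 6.
Give Client U 60 more to hit its cap of 75 → 30 left.
Client F has room for 55 more but only 30 remain, so it gets 35.

35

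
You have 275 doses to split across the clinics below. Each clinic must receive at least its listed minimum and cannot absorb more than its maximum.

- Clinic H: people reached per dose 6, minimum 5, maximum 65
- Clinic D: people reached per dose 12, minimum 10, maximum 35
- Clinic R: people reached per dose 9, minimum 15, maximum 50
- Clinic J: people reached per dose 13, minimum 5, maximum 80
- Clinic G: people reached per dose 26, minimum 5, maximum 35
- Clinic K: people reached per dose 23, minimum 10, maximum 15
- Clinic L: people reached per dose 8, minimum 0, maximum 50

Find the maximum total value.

3625

Meeting every minimum uses 5+10+15+5+5+10+0 = 50 doses, leaving 225.
Order the clinics by people reached per dose: Clinic G 26 > Clinic K 23 > Clinic J 13 > Clinic D 12 > Clinic R 9 > Clinic L 8 > Clinic H 6.
Give Clinic G 30 more to hit its cap of 35 ; 195 left.
Clinic K takes 5 more to reach its cap of 15 ; 190 left.
Clinic J: +75 to 80 (cap) ; 115 left.
Clinic D takes 25 more to reach its cap of 35 ; 90 left.
Clinic R: +35 to 50 (cap) ; 55 left.
Clinic L takes 50 more to reach its cap of 50 ; 5 left.
Only 5 left; Clinic H takes them to reach 10.
Total = 6×10 + 12×35 + 9×50 + 13×80 + 26×35 + 23×15 + 8×50 = 3625.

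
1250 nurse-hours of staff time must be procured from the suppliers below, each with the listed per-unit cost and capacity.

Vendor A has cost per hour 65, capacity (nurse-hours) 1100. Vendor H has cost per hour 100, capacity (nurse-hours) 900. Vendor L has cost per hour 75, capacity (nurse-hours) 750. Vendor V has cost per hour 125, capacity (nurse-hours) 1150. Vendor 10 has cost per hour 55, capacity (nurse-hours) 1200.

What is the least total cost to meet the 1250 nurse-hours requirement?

Fill from the cheapest supplier first.
Take 1200 from Vendor 10 at 55 — need 50 more.
Vendor A (65): take the remaining 50 — done.
Vendor L, Vendor H, Vendor V: unused.
Cost = 1200×55 + 50×65 = 69250.

69250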